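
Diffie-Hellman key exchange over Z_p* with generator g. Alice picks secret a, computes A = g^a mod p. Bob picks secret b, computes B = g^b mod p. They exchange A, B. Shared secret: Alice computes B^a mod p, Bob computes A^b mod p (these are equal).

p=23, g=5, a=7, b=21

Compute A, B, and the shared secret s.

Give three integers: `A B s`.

A = 5^7 mod 23  (bits of 7 = 111)
  bit 0 = 1: r = r^2 * 5 mod 23 = 1^2 * 5 = 1*5 = 5
  bit 1 = 1: r = r^2 * 5 mod 23 = 5^2 * 5 = 2*5 = 10
  bit 2 = 1: r = r^2 * 5 mod 23 = 10^2 * 5 = 8*5 = 17
  -> A = 17
B = 5^21 mod 23  (bits of 21 = 10101)
  bit 0 = 1: r = r^2 * 5 mod 23 = 1^2 * 5 = 1*5 = 5
  bit 1 = 0: r = r^2 mod 23 = 5^2 = 2
  bit 2 = 1: r = r^2 * 5 mod 23 = 2^2 * 5 = 4*5 = 20
  bit 3 = 0: r = r^2 mod 23 = 20^2 = 9
  bit 4 = 1: r = r^2 * 5 mod 23 = 9^2 * 5 = 12*5 = 14
  -> B = 14
s = B^a = 14^7 mod 23  (bits of 7 = 111)
  bit 0 = 1: r = r^2 * 14 mod 23 = 1^2 * 14 = 1*14 = 14
  bit 1 = 1: r = r^2 * 14 mod 23 = 14^2 * 14 = 12*14 = 7
  bit 2 = 1: r = r^2 * 14 mod 23 = 7^2 * 14 = 3*14 = 19
  -> s = B^a = 19

Answer: 17 14 19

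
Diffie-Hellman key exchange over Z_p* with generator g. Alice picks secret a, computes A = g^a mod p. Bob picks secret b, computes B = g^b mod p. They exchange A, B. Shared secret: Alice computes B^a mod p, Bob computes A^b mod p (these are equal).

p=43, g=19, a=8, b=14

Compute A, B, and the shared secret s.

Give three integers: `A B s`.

Answer: 15 36 6

Derivation:
A = 19^8 mod 43  (bits of 8 = 1000)
  bit 0 = 1: r = r^2 * 19 mod 43 = 1^2 * 19 = 1*19 = 19
  bit 1 = 0: r = r^2 mod 43 = 19^2 = 17
  bit 2 = 0: r = r^2 mod 43 = 17^2 = 31
  bit 3 = 0: r = r^2 mod 43 = 31^2 = 15
  -> A = 15
B = 19^14 mod 43  (bits of 14 = 1110)
  bit 0 = 1: r = r^2 * 19 mod 43 = 1^2 * 19 = 1*19 = 19
  bit 1 = 1: r = r^2 * 19 mod 43 = 19^2 * 19 = 17*19 = 22
  bit 2 = 1: r = r^2 * 19 mod 43 = 22^2 * 19 = 11*19 = 37
  bit 3 = 0: r = r^2 mod 43 = 37^2 = 36
  -> B = 36
s = B^a = 36^8 mod 43  (bits of 8 = 1000)
  bit 0 = 1: r = r^2 * 36 mod 43 = 1^2 * 36 = 1*36 = 36
  bit 1 = 0: r = r^2 mod 43 = 36^2 = 6
  bit 2 = 0: r = r^2 mod 43 = 6^2 = 36
  bit 3 = 0: r = r^2 mod 43 = 36^2 = 6
  -> s = B^a = 6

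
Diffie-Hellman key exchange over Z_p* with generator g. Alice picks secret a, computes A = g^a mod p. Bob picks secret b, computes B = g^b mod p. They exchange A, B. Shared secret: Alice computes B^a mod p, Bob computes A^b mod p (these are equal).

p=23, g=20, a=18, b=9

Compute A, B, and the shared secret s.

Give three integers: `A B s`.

A = 20^18 mod 23  (bits of 18 = 10010)
  bit 0 = 1: r = r^2 * 20 mod 23 = 1^2 * 20 = 1*20 = 20
  bit 1 = 0: r = r^2 mod 23 = 20^2 = 9
  bit 2 = 0: r = r^2 mod 23 = 9^2 = 12
  bit 3 = 1: r = r^2 * 20 mod 23 = 12^2 * 20 = 6*20 = 5
  bit 4 = 0: r = r^2 mod 23 = 5^2 = 2
  -> A = 2
B = 20^9 mod 23  (bits of 9 = 1001)
  bit 0 = 1: r = r^2 * 20 mod 23 = 1^2 * 20 = 1*20 = 20
  bit 1 = 0: r = r^2 mod 23 = 20^2 = 9
  bit 2 = 0: r = r^2 mod 23 = 9^2 = 12
  bit 3 = 1: r = r^2 * 20 mod 23 = 12^2 * 20 = 6*20 = 5
  -> B = 5
s = B^a = 5^18 mod 23  (bits of 18 = 10010)
  bit 0 = 1: r = r^2 * 5 mod 23 = 1^2 * 5 = 1*5 = 5
  bit 1 = 0: r = r^2 mod 23 = 5^2 = 2
  bit 2 = 0: r = r^2 mod 23 = 2^2 = 4
  bit 3 = 1: r = r^2 * 5 mod 23 = 4^2 * 5 = 16*5 = 11
  bit 4 = 0: r = r^2 mod 23 = 11^2 = 6
  -> s = B^a = 6

Answer: 2 5 6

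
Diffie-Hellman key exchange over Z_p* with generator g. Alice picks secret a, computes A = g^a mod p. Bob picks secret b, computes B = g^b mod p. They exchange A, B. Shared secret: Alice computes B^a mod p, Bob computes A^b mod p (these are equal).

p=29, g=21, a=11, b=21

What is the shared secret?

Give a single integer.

A = 21^11 mod 29  (bits of 11 = 1011)
  bit 0 = 1: r = r^2 * 21 mod 29 = 1^2 * 21 = 1*21 = 21
  bit 1 = 0: r = r^2 mod 29 = 21^2 = 6
  bit 2 = 1: r = r^2 * 21 mod 29 = 6^2 * 21 = 7*21 = 2
  bit 3 = 1: r = r^2 * 21 mod 29 = 2^2 * 21 = 4*21 = 26
  -> A = 26
B = 21^21 mod 29  (bits of 21 = 10101)
  bit 0 = 1: r = r^2 * 21 mod 29 = 1^2 * 21 = 1*21 = 21
  bit 1 = 0: r = r^2 mod 29 = 21^2 = 6
  bit 2 = 1: r = r^2 * 21 mod 29 = 6^2 * 21 = 7*21 = 2
  bit 3 = 0: r = r^2 mod 29 = 2^2 = 4
  bit 4 = 1: r = r^2 * 21 mod 29 = 4^2 * 21 = 16*21 = 17
  -> B = 17
s = B^a = 17^11 mod 29  (bits of 11 = 1011)
  bit 0 = 1: r = r^2 * 17 mod 29 = 1^2 * 17 = 1*17 = 17
  bit 1 = 0: r = r^2 mod 29 = 17^2 = 28
  bit 2 = 1: r = r^2 * 17 mod 29 = 28^2 * 17 = 1*17 = 17
  bit 3 = 1: r = r^2 * 17 mod 29 = 17^2 * 17 = 28*17 = 12
  -> s = B^a = 12

Answer: 12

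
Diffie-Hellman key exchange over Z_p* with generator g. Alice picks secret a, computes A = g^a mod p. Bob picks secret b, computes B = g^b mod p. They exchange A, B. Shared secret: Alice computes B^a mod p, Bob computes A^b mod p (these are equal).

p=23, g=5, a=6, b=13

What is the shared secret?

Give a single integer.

A = 5^6 mod 23  (bits of 6 = 110)
  bit 0 = 1: r = r^2 * 5 mod 23 = 1^2 * 5 = 1*5 = 5
  bit 1 = 1: r = r^2 * 5 mod 23 = 5^2 * 5 = 2*5 = 10
  bit 2 = 0: r = r^2 mod 23 = 10^2 = 8
  -> A = 8
B = 5^13 mod 23  (bits of 13 = 1101)
  bit 0 = 1: r = r^2 * 5 mod 23 = 1^2 * 5 = 1*5 = 5
  bit 1 = 1: r = r^2 * 5 mod 23 = 5^2 * 5 = 2*5 = 10
  bit 2 = 0: r = r^2 mod 23 = 10^2 = 8
  bit 3 = 1: r = r^2 * 5 mod 23 = 8^2 * 5 = 18*5 = 21
  -> B = 21
s = B^a = 21^6 mod 23  (bits of 6 = 110)
  bit 0 = 1: r = r^2 * 21 mod 23 = 1^2 * 21 = 1*21 = 21
  bit 1 = 1: r = r^2 * 21 mod 23 = 21^2 * 21 = 4*21 = 15
  bit 2 = 0: r = r^2 mod 23 = 15^2 = 18
  -> s = B^a = 18

Answer: 18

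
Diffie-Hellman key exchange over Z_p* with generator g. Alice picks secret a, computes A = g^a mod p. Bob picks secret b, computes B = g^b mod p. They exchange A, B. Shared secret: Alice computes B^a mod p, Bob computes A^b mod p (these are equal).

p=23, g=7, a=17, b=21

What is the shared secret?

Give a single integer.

A = 7^17 mod 23  (bits of 17 = 10001)
  bit 0 = 1: r = r^2 * 7 mod 23 = 1^2 * 7 = 1*7 = 7
  bit 1 = 0: r = r^2 mod 23 = 7^2 = 3
  bit 2 = 0: r = r^2 mod 23 = 3^2 = 9
  bit 3 = 0: r = r^2 mod 23 = 9^2 = 12
  bit 4 = 1: r = r^2 * 7 mod 23 = 12^2 * 7 = 6*7 = 19
  -> A = 19
B = 7^21 mod 23  (bits of 21 = 10101)
  bit 0 = 1: r = r^2 * 7 mod 23 = 1^2 * 7 = 1*7 = 7
  bit 1 = 0: r = r^2 mod 23 = 7^2 = 3
  bit 2 = 1: r = r^2 * 7 mod 23 = 3^2 * 7 = 9*7 = 17
  bit 3 = 0: r = r^2 mod 23 = 17^2 = 13
  bit 4 = 1: r = r^2 * 7 mod 23 = 13^2 * 7 = 8*7 = 10
  -> B = 10
s = B^a = 10^17 mod 23  (bits of 17 = 10001)
  bit 0 = 1: r = r^2 * 10 mod 23 = 1^2 * 10 = 1*10 = 10
  bit 1 = 0: r = r^2 mod 23 = 10^2 = 8
  bit 2 = 0: r = r^2 mod 23 = 8^2 = 18
  bit 3 = 0: r = r^2 mod 23 = 18^2 = 2
  bit 4 = 1: r = r^2 * 10 mod 23 = 2^2 * 10 = 4*10 = 17
  -> s = B^a = 17

Answer: 17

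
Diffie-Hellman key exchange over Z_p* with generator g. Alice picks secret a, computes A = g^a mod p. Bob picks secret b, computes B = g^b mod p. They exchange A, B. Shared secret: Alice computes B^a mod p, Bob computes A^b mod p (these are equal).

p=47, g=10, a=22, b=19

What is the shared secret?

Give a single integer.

Answer: 36

Derivation:
A = 10^22 mod 47  (bits of 22 = 10110)
  bit 0 = 1: r = r^2 * 10 mod 47 = 1^2 * 10 = 1*10 = 10
  bit 1 = 0: r = r^2 mod 47 = 10^2 = 6
  bit 2 = 1: r = r^2 * 10 mod 47 = 6^2 * 10 = 36*10 = 31
  bit 3 = 1: r = r^2 * 10 mod 47 = 31^2 * 10 = 21*10 = 22
  bit 4 = 0: r = r^2 mod 47 = 22^2 = 14
  -> A = 14
B = 10^19 mod 47  (bits of 19 = 10011)
  bit 0 = 1: r = r^2 * 10 mod 47 = 1^2 * 10 = 1*10 = 10
  bit 1 = 0: r = r^2 mod 47 = 10^2 = 6
  bit 2 = 0: r = r^2 mod 47 = 6^2 = 36
  bit 3 = 1: r = r^2 * 10 mod 47 = 36^2 * 10 = 27*10 = 35
  bit 4 = 1: r = r^2 * 10 mod 47 = 35^2 * 10 = 3*10 = 30
  -> B = 30
s = B^a = 30^22 mod 47  (bits of 22 = 10110)
  bit 0 = 1: r = r^2 * 30 mod 47 = 1^2 * 30 = 1*30 = 30
  bit 1 = 0: r = r^2 mod 47 = 30^2 = 7
  bit 2 = 1: r = r^2 * 30 mod 47 = 7^2 * 30 = 2*30 = 13
  bit 3 = 1: r = r^2 * 30 mod 47 = 13^2 * 30 = 28*30 = 41
  bit 4 = 0: r = r^2 mod 47 = 41^2 = 36
  -> s = B^a = 36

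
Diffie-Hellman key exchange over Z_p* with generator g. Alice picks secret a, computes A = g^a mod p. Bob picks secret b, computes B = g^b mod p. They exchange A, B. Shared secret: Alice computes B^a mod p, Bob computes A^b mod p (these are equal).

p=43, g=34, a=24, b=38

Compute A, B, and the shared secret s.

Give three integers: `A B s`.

Answer: 41 31 35

Derivation:
A = 34^24 mod 43  (bits of 24 = 11000)
  bit 0 = 1: r = r^2 * 34 mod 43 = 1^2 * 34 = 1*34 = 34
  bit 1 = 1: r = r^2 * 34 mod 43 = 34^2 * 34 = 38*34 = 2
  bit 2 = 0: r = r^2 mod 43 = 2^2 = 4
  bit 3 = 0: r = r^2 mod 43 = 4^2 = 16
  bit 4 = 0: r = r^2 mod 43 = 16^2 = 41
  -> A = 41
B = 34^38 mod 43  (bits of 38 = 100110)
  bit 0 = 1: r = r^2 * 34 mod 43 = 1^2 * 34 = 1*34 = 34
  bit 1 = 0: r = r^2 mod 43 = 34^2 = 38
  bit 2 = 0: r = r^2 mod 43 = 38^2 = 25
  bit 3 = 1: r = r^2 * 34 mod 43 = 25^2 * 34 = 23*34 = 8
  bit 4 = 1: r = r^2 * 34 mod 43 = 8^2 * 34 = 21*34 = 26
  bit 5 = 0: r = r^2 mod 43 = 26^2 = 31
  -> B = 31
s = B^a = 31^24 mod 43  (bits of 24 = 11000)
  bit 0 = 1: r = r^2 * 31 mod 43 = 1^2 * 31 = 1*31 = 31
  bit 1 = 1: r = r^2 * 31 mod 43 = 31^2 * 31 = 15*31 = 35
  bit 2 = 0: r = r^2 mod 43 = 35^2 = 21
  bit 3 = 0: r = r^2 mod 43 = 21^2 = 11
  bit 4 = 0: r = r^2 mod 43 = 11^2 = 35
  -> s = B^a = 35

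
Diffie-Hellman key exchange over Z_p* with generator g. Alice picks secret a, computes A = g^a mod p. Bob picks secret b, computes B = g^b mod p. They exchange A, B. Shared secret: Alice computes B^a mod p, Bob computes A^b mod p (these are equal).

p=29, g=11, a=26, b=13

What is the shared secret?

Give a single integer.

Answer: 5

Derivation:
A = 11^26 mod 29  (bits of 26 = 11010)
  bit 0 = 1: r = r^2 * 11 mod 29 = 1^2 * 11 = 1*11 = 11
  bit 1 = 1: r = r^2 * 11 mod 29 = 11^2 * 11 = 5*11 = 26
  bit 2 = 0: r = r^2 mod 29 = 26^2 = 9
  bit 3 = 1: r = r^2 * 11 mod 29 = 9^2 * 11 = 23*11 = 21
  bit 4 = 0: r = r^2 mod 29 = 21^2 = 6
  -> A = 6
B = 11^13 mod 29  (bits of 13 = 1101)
  bit 0 = 1: r = r^2 * 11 mod 29 = 1^2 * 11 = 1*11 = 11
  bit 1 = 1: r = r^2 * 11 mod 29 = 11^2 * 11 = 5*11 = 26
  bit 2 = 0: r = r^2 mod 29 = 26^2 = 9
  bit 3 = 1: r = r^2 * 11 mod 29 = 9^2 * 11 = 23*11 = 21
  -> B = 21
s = B^a = 21^26 mod 29  (bits of 26 = 11010)
  bit 0 = 1: r = r^2 * 21 mod 29 = 1^2 * 21 = 1*21 = 21
  bit 1 = 1: r = r^2 * 21 mod 29 = 21^2 * 21 = 6*21 = 10
  bit 2 = 0: r = r^2 mod 29 = 10^2 = 13
  bit 3 = 1: r = r^2 * 21 mod 29 = 13^2 * 21 = 24*21 = 11
  bit 4 = 0: r = r^2 mod 29 = 11^2 = 5
  -> s = B^a = 5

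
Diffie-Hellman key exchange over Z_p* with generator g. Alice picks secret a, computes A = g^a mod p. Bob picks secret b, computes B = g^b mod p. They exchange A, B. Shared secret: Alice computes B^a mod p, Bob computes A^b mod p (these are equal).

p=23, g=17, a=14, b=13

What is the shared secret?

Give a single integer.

Answer: 12

Derivation:
A = 17^14 mod 23  (bits of 14 = 1110)
  bit 0 = 1: r = r^2 * 17 mod 23 = 1^2 * 17 = 1*17 = 17
  bit 1 = 1: r = r^2 * 17 mod 23 = 17^2 * 17 = 13*17 = 14
  bit 2 = 1: r = r^2 * 17 mod 23 = 14^2 * 17 = 12*17 = 20
  bit 3 = 0: r = r^2 mod 23 = 20^2 = 9
  -> A = 9
B = 17^13 mod 23  (bits of 13 = 1101)
  bit 0 = 1: r = r^2 * 17 mod 23 = 1^2 * 17 = 1*17 = 17
  bit 1 = 1: r = r^2 * 17 mod 23 = 17^2 * 17 = 13*17 = 14
  bit 2 = 0: r = r^2 mod 23 = 14^2 = 12
  bit 3 = 1: r = r^2 * 17 mod 23 = 12^2 * 17 = 6*17 = 10
  -> B = 10
s = B^a = 10^14 mod 23  (bits of 14 = 1110)
  bit 0 = 1: r = r^2 * 10 mod 23 = 1^2 * 10 = 1*10 = 10
  bit 1 = 1: r = r^2 * 10 mod 23 = 10^2 * 10 = 8*10 = 11
  bit 2 = 1: r = r^2 * 10 mod 23 = 11^2 * 10 = 6*10 = 14
  bit 3 = 0: r = r^2 mod 23 = 14^2 = 12
  -> s = B^a = 12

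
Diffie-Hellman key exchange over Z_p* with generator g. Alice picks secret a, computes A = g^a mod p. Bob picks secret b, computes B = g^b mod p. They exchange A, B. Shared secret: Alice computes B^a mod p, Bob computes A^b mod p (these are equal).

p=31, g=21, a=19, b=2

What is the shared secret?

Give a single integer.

Answer: 14

Derivation:
A = 21^19 mod 31  (bits of 19 = 10011)
  bit 0 = 1: r = r^2 * 21 mod 31 = 1^2 * 21 = 1*21 = 21
  bit 1 = 0: r = r^2 mod 31 = 21^2 = 7
  bit 2 = 0: r = r^2 mod 31 = 7^2 = 18
  bit 3 = 1: r = r^2 * 21 mod 31 = 18^2 * 21 = 14*21 = 15
  bit 4 = 1: r = r^2 * 21 mod 31 = 15^2 * 21 = 8*21 = 13
  -> A = 13
B = 21^2 mod 31  (bits of 2 = 10)
  bit 0 = 1: r = r^2 * 21 mod 31 = 1^2 * 21 = 1*21 = 21
  bit 1 = 0: r = r^2 mod 31 = 21^2 = 7
  -> B = 7
s = B^a = 7^19 mod 31  (bits of 19 = 10011)
  bit 0 = 1: r = r^2 * 7 mod 31 = 1^2 * 7 = 1*7 = 7
  bit 1 = 0: r = r^2 mod 31 = 7^2 = 18
  bit 2 = 0: r = r^2 mod 31 = 18^2 = 14
  bit 3 = 1: r = r^2 * 7 mod 31 = 14^2 * 7 = 10*7 = 8
  bit 4 = 1: r = r^2 * 7 mod 31 = 8^2 * 7 = 2*7 = 14
  -> s = B^a = 14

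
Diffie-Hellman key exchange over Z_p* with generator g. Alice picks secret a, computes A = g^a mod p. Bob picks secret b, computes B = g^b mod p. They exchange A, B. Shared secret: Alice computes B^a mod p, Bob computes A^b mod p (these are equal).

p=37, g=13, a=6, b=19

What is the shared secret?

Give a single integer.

Answer: 11

Derivation:
A = 13^6 mod 37  (bits of 6 = 110)
  bit 0 = 1: r = r^2 * 13 mod 37 = 1^2 * 13 = 1*13 = 13
  bit 1 = 1: r = r^2 * 13 mod 37 = 13^2 * 13 = 21*13 = 14
  bit 2 = 0: r = r^2 mod 37 = 14^2 = 11
  -> A = 11
B = 13^19 mod 37  (bits of 19 = 10011)
  bit 0 = 1: r = r^2 * 13 mod 37 = 1^2 * 13 = 1*13 = 13
  bit 1 = 0: r = r^2 mod 37 = 13^2 = 21
  bit 2 = 0: r = r^2 mod 37 = 21^2 = 34
  bit 3 = 1: r = r^2 * 13 mod 37 = 34^2 * 13 = 9*13 = 6
  bit 4 = 1: r = r^2 * 13 mod 37 = 6^2 * 13 = 36*13 = 24
  -> B = 24
s = B^a = 24^6 mod 37  (bits of 6 = 110)
  bit 0 = 1: r = r^2 * 24 mod 37 = 1^2 * 24 = 1*24 = 24
  bit 1 = 1: r = r^2 * 24 mod 37 = 24^2 * 24 = 21*24 = 23
  bit 2 = 0: r = r^2 mod 37 = 23^2 = 11
  -> s = B^a = 11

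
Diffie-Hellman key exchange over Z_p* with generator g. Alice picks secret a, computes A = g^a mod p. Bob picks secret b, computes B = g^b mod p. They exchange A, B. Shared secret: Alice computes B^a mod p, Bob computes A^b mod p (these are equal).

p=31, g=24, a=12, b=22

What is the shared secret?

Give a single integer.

Answer: 8

Derivation:
A = 24^12 mod 31  (bits of 12 = 1100)
  bit 0 = 1: r = r^2 * 24 mod 31 = 1^2 * 24 = 1*24 = 24
  bit 1 = 1: r = r^2 * 24 mod 31 = 24^2 * 24 = 18*24 = 29
  bit 2 = 0: r = r^2 mod 31 = 29^2 = 4
  bit 3 = 0: r = r^2 mod 31 = 4^2 = 16
  -> A = 16
B = 24^22 mod 31  (bits of 22 = 10110)
  bit 0 = 1: r = r^2 * 24 mod 31 = 1^2 * 24 = 1*24 = 24
  bit 1 = 0: r = r^2 mod 31 = 24^2 = 18
  bit 2 = 1: r = r^2 * 24 mod 31 = 18^2 * 24 = 14*24 = 26
  bit 3 = 1: r = r^2 * 24 mod 31 = 26^2 * 24 = 25*24 = 11
  bit 4 = 0: r = r^2 mod 31 = 11^2 = 28
  -> B = 28
s = B^a = 28^12 mod 31  (bits of 12 = 1100)
  bit 0 = 1: r = r^2 * 28 mod 31 = 1^2 * 28 = 1*28 = 28
  bit 1 = 1: r = r^2 * 28 mod 31 = 28^2 * 28 = 9*28 = 4
  bit 2 = 0: r = r^2 mod 31 = 4^2 = 16
  bit 3 = 0: r = r^2 mod 31 = 16^2 = 8
  -> s = B^a = 8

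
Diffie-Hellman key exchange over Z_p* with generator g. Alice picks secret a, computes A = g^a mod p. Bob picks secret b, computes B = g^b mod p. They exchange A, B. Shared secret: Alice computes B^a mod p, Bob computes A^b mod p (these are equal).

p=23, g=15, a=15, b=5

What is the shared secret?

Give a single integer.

Answer: 14

Derivation:
A = 15^15 mod 23  (bits of 15 = 1111)
  bit 0 = 1: r = r^2 * 15 mod 23 = 1^2 * 15 = 1*15 = 15
  bit 1 = 1: r = r^2 * 15 mod 23 = 15^2 * 15 = 18*15 = 17
  bit 2 = 1: r = r^2 * 15 mod 23 = 17^2 * 15 = 13*15 = 11
  bit 3 = 1: r = r^2 * 15 mod 23 = 11^2 * 15 = 6*15 = 21
  -> A = 21
B = 15^5 mod 23  (bits of 5 = 101)
  bit 0 = 1: r = r^2 * 15 mod 23 = 1^2 * 15 = 1*15 = 15
  bit 1 = 0: r = r^2 mod 23 = 15^2 = 18
  bit 2 = 1: r = r^2 * 15 mod 23 = 18^2 * 15 = 2*15 = 7
  -> B = 7
s = B^a = 7^15 mod 23  (bits of 15 = 1111)
  bit 0 = 1: r = r^2 * 7 mod 23 = 1^2 * 7 = 1*7 = 7
  bit 1 = 1: r = r^2 * 7 mod 23 = 7^2 * 7 = 3*7 = 21
  bit 2 = 1: r = r^2 * 7 mod 23 = 21^2 * 7 = 4*7 = 5
  bit 3 = 1: r = r^2 * 7 mod 23 = 5^2 * 7 = 2*7 = 14
  -> s = B^a = 14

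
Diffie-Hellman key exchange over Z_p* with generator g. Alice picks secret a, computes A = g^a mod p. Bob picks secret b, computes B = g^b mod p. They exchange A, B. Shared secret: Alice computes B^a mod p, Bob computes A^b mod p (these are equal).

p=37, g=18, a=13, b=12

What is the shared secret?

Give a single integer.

Answer: 10

Derivation:
A = 18^13 mod 37  (bits of 13 = 1101)
  bit 0 = 1: r = r^2 * 18 mod 37 = 1^2 * 18 = 1*18 = 18
  bit 1 = 1: r = r^2 * 18 mod 37 = 18^2 * 18 = 28*18 = 23
  bit 2 = 0: r = r^2 mod 37 = 23^2 = 11
  bit 3 = 1: r = r^2 * 18 mod 37 = 11^2 * 18 = 10*18 = 32
  -> A = 32
B = 18^12 mod 37  (bits of 12 = 1100)
  bit 0 = 1: r = r^2 * 18 mod 37 = 1^2 * 18 = 1*18 = 18
  bit 1 = 1: r = r^2 * 18 mod 37 = 18^2 * 18 = 28*18 = 23
  bit 2 = 0: r = r^2 mod 37 = 23^2 = 11
  bit 3 = 0: r = r^2 mod 37 = 11^2 = 10
  -> B = 10
s = B^a = 10^13 mod 37  (bits of 13 = 1101)
  bit 0 = 1: r = r^2 * 10 mod 37 = 1^2 * 10 = 1*10 = 10
  bit 1 = 1: r = r^2 * 10 mod 37 = 10^2 * 10 = 26*10 = 1
  bit 2 = 0: r = r^2 mod 37 = 1^2 = 1
  bit 3 = 1: r = r^2 * 10 mod 37 = 1^2 * 10 = 1*10 = 10
  -> s = B^a = 10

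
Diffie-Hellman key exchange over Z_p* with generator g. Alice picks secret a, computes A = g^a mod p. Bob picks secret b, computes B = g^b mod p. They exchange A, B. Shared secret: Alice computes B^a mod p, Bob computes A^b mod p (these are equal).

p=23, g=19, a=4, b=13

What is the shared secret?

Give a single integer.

A = 19^4 mod 23  (bits of 4 = 100)
  bit 0 = 1: r = r^2 * 19 mod 23 = 1^2 * 19 = 1*19 = 19
  bit 1 = 0: r = r^2 mod 23 = 19^2 = 16
  bit 2 = 0: r = r^2 mod 23 = 16^2 = 3
  -> A = 3
B = 19^13 mod 23  (bits of 13 = 1101)
  bit 0 = 1: r = r^2 * 19 mod 23 = 1^2 * 19 = 1*19 = 19
  bit 1 = 1: r = r^2 * 19 mod 23 = 19^2 * 19 = 16*19 = 5
  bit 2 = 0: r = r^2 mod 23 = 5^2 = 2
  bit 3 = 1: r = r^2 * 19 mod 23 = 2^2 * 19 = 4*19 = 7
  -> B = 7
s = B^a = 7^4 mod 23  (bits of 4 = 100)
  bit 0 = 1: r = r^2 * 7 mod 23 = 1^2 * 7 = 1*7 = 7
  bit 1 = 0: r = r^2 mod 23 = 7^2 = 3
  bit 2 = 0: r = r^2 mod 23 = 3^2 = 9
  -> s = B^a = 9

Answer: 9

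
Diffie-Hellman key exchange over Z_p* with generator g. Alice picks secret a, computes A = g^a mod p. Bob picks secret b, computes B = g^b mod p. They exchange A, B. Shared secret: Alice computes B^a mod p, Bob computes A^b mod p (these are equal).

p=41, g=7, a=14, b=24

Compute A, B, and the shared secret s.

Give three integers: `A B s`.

A = 7^14 mod 41  (bits of 14 = 1110)
  bit 0 = 1: r = r^2 * 7 mod 41 = 1^2 * 7 = 1*7 = 7
  bit 1 = 1: r = r^2 * 7 mod 41 = 7^2 * 7 = 8*7 = 15
  bit 2 = 1: r = r^2 * 7 mod 41 = 15^2 * 7 = 20*7 = 17
  bit 3 = 0: r = r^2 mod 41 = 17^2 = 2
  -> A = 2
B = 7^24 mod 41  (bits of 24 = 11000)
  bit 0 = 1: r = r^2 * 7 mod 41 = 1^2 * 7 = 1*7 = 7
  bit 1 = 1: r = r^2 * 7 mod 41 = 7^2 * 7 = 8*7 = 15
  bit 2 = 0: r = r^2 mod 41 = 15^2 = 20
  bit 3 = 0: r = r^2 mod 41 = 20^2 = 31
  bit 4 = 0: r = r^2 mod 41 = 31^2 = 18
  -> B = 18
s = B^a = 18^14 mod 41  (bits of 14 = 1110)
  bit 0 = 1: r = r^2 * 18 mod 41 = 1^2 * 18 = 1*18 = 18
  bit 1 = 1: r = r^2 * 18 mod 41 = 18^2 * 18 = 37*18 = 10
  bit 2 = 1: r = r^2 * 18 mod 41 = 10^2 * 18 = 18*18 = 37
  bit 3 = 0: r = r^2 mod 41 = 37^2 = 16
  -> s = B^a = 16

Answer: 2 18 16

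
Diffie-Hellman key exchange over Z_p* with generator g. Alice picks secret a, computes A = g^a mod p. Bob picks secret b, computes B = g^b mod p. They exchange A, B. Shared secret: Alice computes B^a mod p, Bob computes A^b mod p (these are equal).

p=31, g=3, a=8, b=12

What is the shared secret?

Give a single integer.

Answer: 16

Derivation:
A = 3^8 mod 31  (bits of 8 = 1000)
  bit 0 = 1: r = r^2 * 3 mod 31 = 1^2 * 3 = 1*3 = 3
  bit 1 = 0: r = r^2 mod 31 = 3^2 = 9
  bit 2 = 0: r = r^2 mod 31 = 9^2 = 19
  bit 3 = 0: r = r^2 mod 31 = 19^2 = 20
  -> A = 20
B = 3^12 mod 31  (bits of 12 = 1100)
  bit 0 = 1: r = r^2 * 3 mod 31 = 1^2 * 3 = 1*3 = 3
  bit 1 = 1: r = r^2 * 3 mod 31 = 3^2 * 3 = 9*3 = 27
  bit 2 = 0: r = r^2 mod 31 = 27^2 = 16
  bit 3 = 0: r = r^2 mod 31 = 16^2 = 8
  -> B = 8
s = B^a = 8^8 mod 31  (bits of 8 = 1000)
  bit 0 = 1: r = r^2 * 8 mod 31 = 1^2 * 8 = 1*8 = 8
  bit 1 = 0: r = r^2 mod 31 = 8^2 = 2
  bit 2 = 0: r = r^2 mod 31 = 2^2 = 4
  bit 3 = 0: r = r^2 mod 31 = 4^2 = 16
  -> s = B^a = 16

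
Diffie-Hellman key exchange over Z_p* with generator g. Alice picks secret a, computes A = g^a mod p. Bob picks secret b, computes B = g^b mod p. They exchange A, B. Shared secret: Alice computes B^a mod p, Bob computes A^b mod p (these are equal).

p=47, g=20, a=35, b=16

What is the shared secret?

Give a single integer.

A = 20^35 mod 47  (bits of 35 = 100011)
  bit 0 = 1: r = r^2 * 20 mod 47 = 1^2 * 20 = 1*20 = 20
  bit 1 = 0: r = r^2 mod 47 = 20^2 = 24
  bit 2 = 0: r = r^2 mod 47 = 24^2 = 12
  bit 3 = 0: r = r^2 mod 47 = 12^2 = 3
  bit 4 = 1: r = r^2 * 20 mod 47 = 3^2 * 20 = 9*20 = 39
  bit 5 = 1: r = r^2 * 20 mod 47 = 39^2 * 20 = 17*20 = 11
  -> A = 11
B = 20^16 mod 47  (bits of 16 = 10000)
  bit 0 = 1: r = r^2 * 20 mod 47 = 1^2 * 20 = 1*20 = 20
  bit 1 = 0: r = r^2 mod 47 = 20^2 = 24
  bit 2 = 0: r = r^2 mod 47 = 24^2 = 12
  bit 3 = 0: r = r^2 mod 47 = 12^2 = 3
  bit 4 = 0: r = r^2 mod 47 = 3^2 = 9
  -> B = 9
s = B^a = 9^35 mod 47  (bits of 35 = 100011)
  bit 0 = 1: r = r^2 * 9 mod 47 = 1^2 * 9 = 1*9 = 9
  bit 1 = 0: r = r^2 mod 47 = 9^2 = 34
  bit 2 = 0: r = r^2 mod 47 = 34^2 = 28
  bit 3 = 0: r = r^2 mod 47 = 28^2 = 32
  bit 4 = 1: r = r^2 * 9 mod 47 = 32^2 * 9 = 37*9 = 4
  bit 5 = 1: r = r^2 * 9 mod 47 = 4^2 * 9 = 16*9 = 3
  -> s = B^a = 3

Answer: 3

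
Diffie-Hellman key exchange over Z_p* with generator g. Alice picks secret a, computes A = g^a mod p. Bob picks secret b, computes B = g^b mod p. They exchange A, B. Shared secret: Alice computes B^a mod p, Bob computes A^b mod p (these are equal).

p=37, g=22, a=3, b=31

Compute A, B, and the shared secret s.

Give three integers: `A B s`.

A = 22^3 mod 37  (bits of 3 = 11)
  bit 0 = 1: r = r^2 * 22 mod 37 = 1^2 * 22 = 1*22 = 22
  bit 1 = 1: r = r^2 * 22 mod 37 = 22^2 * 22 = 3*22 = 29
  -> A = 29
B = 22^31 mod 37  (bits of 31 = 11111)
  bit 0 = 1: r = r^2 * 22 mod 37 = 1^2 * 22 = 1*22 = 22
  bit 1 = 1: r = r^2 * 22 mod 37 = 22^2 * 22 = 3*22 = 29
  bit 2 = 1: r = r^2 * 22 mod 37 = 29^2 * 22 = 27*22 = 2
  bit 3 = 1: r = r^2 * 22 mod 37 = 2^2 * 22 = 4*22 = 14
  bit 4 = 1: r = r^2 * 22 mod 37 = 14^2 * 22 = 11*22 = 20
  -> B = 20
s = B^a = 20^3 mod 37  (bits of 3 = 11)
  bit 0 = 1: r = r^2 * 20 mod 37 = 1^2 * 20 = 1*20 = 20
  bit 1 = 1: r = r^2 * 20 mod 37 = 20^2 * 20 = 30*20 = 8
  -> s = B^a = 8

Answer: 29 20 8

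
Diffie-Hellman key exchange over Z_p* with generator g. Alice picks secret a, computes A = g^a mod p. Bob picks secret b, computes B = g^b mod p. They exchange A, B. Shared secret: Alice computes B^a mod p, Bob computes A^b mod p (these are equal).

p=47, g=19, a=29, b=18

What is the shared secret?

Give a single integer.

A = 19^29 mod 47  (bits of 29 = 11101)
  bit 0 = 1: r = r^2 * 19 mod 47 = 1^2 * 19 = 1*19 = 19
  bit 1 = 1: r = r^2 * 19 mod 47 = 19^2 * 19 = 32*19 = 44
  bit 2 = 1: r = r^2 * 19 mod 47 = 44^2 * 19 = 9*19 = 30
  bit 3 = 0: r = r^2 mod 47 = 30^2 = 7
  bit 4 = 1: r = r^2 * 19 mod 47 = 7^2 * 19 = 2*19 = 38
  -> A = 38
B = 19^18 mod 47  (bits of 18 = 10010)
  bit 0 = 1: r = r^2 * 19 mod 47 = 1^2 * 19 = 1*19 = 19
  bit 1 = 0: r = r^2 mod 47 = 19^2 = 32
  bit 2 = 0: r = r^2 mod 47 = 32^2 = 37
  bit 3 = 1: r = r^2 * 19 mod 47 = 37^2 * 19 = 6*19 = 20
  bit 4 = 0: r = r^2 mod 47 = 20^2 = 24
  -> B = 24
s = B^a = 24^29 mod 47  (bits of 29 = 11101)
  bit 0 = 1: r = r^2 * 24 mod 47 = 1^2 * 24 = 1*24 = 24
  bit 1 = 1: r = r^2 * 24 mod 47 = 24^2 * 24 = 12*24 = 6
  bit 2 = 1: r = r^2 * 24 mod 47 = 6^2 * 24 = 36*24 = 18
  bit 3 = 0: r = r^2 mod 47 = 18^2 = 42
  bit 4 = 1: r = r^2 * 24 mod 47 = 42^2 * 24 = 25*24 = 36
  -> s = B^a = 36

Answer: 36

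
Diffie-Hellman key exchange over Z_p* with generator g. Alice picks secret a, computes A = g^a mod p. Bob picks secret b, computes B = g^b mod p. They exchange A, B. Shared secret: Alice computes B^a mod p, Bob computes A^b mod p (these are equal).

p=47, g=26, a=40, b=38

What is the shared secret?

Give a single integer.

A = 26^40 mod 47  (bits of 40 = 101000)
  bit 0 = 1: r = r^2 * 26 mod 47 = 1^2 * 26 = 1*26 = 26
  bit 1 = 0: r = r^2 mod 47 = 26^2 = 18
  bit 2 = 1: r = r^2 * 26 mod 47 = 18^2 * 26 = 42*26 = 11
  bit 3 = 0: r = r^2 mod 47 = 11^2 = 27
  bit 4 = 0: r = r^2 mod 47 = 27^2 = 24
  bit 5 = 0: r = r^2 mod 47 = 24^2 = 12
  -> A = 12
B = 26^38 mod 47  (bits of 38 = 100110)
  bit 0 = 1: r = r^2 * 26 mod 47 = 1^2 * 26 = 1*26 = 26
  bit 1 = 0: r = r^2 mod 47 = 26^2 = 18
  bit 2 = 0: r = r^2 mod 47 = 18^2 = 42
  bit 3 = 1: r = r^2 * 26 mod 47 = 42^2 * 26 = 25*26 = 39
  bit 4 = 1: r = r^2 * 26 mod 47 = 39^2 * 26 = 17*26 = 19
  bit 5 = 0: r = r^2 mod 47 = 19^2 = 32
  -> B = 32
s = B^a = 32^40 mod 47  (bits of 40 = 101000)
  bit 0 = 1: r = r^2 * 32 mod 47 = 1^2 * 32 = 1*32 = 32
  bit 1 = 0: r = r^2 mod 47 = 32^2 = 37
  bit 2 = 1: r = r^2 * 32 mod 47 = 37^2 * 32 = 6*32 = 4
  bit 3 = 0: r = r^2 mod 47 = 4^2 = 16
  bit 4 = 0: r = r^2 mod 47 = 16^2 = 21
  bit 5 = 0: r = r^2 mod 47 = 21^2 = 18
  -> s = B^a = 18

Answer: 18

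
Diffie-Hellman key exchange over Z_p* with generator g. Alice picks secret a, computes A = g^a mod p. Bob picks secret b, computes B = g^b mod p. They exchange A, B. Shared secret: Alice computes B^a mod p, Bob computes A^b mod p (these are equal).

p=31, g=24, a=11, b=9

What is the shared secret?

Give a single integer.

A = 24^11 mod 31  (bits of 11 = 1011)
  bit 0 = 1: r = r^2 * 24 mod 31 = 1^2 * 24 = 1*24 = 24
  bit 1 = 0: r = r^2 mod 31 = 24^2 = 18
  bit 2 = 1: r = r^2 * 24 mod 31 = 18^2 * 24 = 14*24 = 26
  bit 3 = 1: r = r^2 * 24 mod 31 = 26^2 * 24 = 25*24 = 11
  -> A = 11
B = 24^9 mod 31  (bits of 9 = 1001)
  bit 0 = 1: r = r^2 * 24 mod 31 = 1^2 * 24 = 1*24 = 24
  bit 1 = 0: r = r^2 mod 31 = 24^2 = 18
  bit 2 = 0: r = r^2 mod 31 = 18^2 = 14
  bit 3 = 1: r = r^2 * 24 mod 31 = 14^2 * 24 = 10*24 = 23
  -> B = 23
s = B^a = 23^11 mod 31  (bits of 11 = 1011)
  bit 0 = 1: r = r^2 * 23 mod 31 = 1^2 * 23 = 1*23 = 23
  bit 1 = 0: r = r^2 mod 31 = 23^2 = 2
  bit 2 = 1: r = r^2 * 23 mod 31 = 2^2 * 23 = 4*23 = 30
  bit 3 = 1: r = r^2 * 23 mod 31 = 30^2 * 23 = 1*23 = 23
  -> s = B^a = 23

Answer: 23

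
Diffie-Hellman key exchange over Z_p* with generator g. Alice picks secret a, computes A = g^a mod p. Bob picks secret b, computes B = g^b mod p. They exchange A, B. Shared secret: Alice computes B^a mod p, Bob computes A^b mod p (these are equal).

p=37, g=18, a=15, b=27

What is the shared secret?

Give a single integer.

Answer: 31

Derivation:
A = 18^15 mod 37  (bits of 15 = 1111)
  bit 0 = 1: r = r^2 * 18 mod 37 = 1^2 * 18 = 1*18 = 18
  bit 1 = 1: r = r^2 * 18 mod 37 = 18^2 * 18 = 28*18 = 23
  bit 2 = 1: r = r^2 * 18 mod 37 = 23^2 * 18 = 11*18 = 13
  bit 3 = 1: r = r^2 * 18 mod 37 = 13^2 * 18 = 21*18 = 8
  -> A = 8
B = 18^27 mod 37  (bits of 27 = 11011)
  bit 0 = 1: r = r^2 * 18 mod 37 = 1^2 * 18 = 1*18 = 18
  bit 1 = 1: r = r^2 * 18 mod 37 = 18^2 * 18 = 28*18 = 23
  bit 2 = 0: r = r^2 mod 37 = 23^2 = 11
  bit 3 = 1: r = r^2 * 18 mod 37 = 11^2 * 18 = 10*18 = 32
  bit 4 = 1: r = r^2 * 18 mod 37 = 32^2 * 18 = 25*18 = 6
  -> B = 6
s = B^a = 6^15 mod 37  (bits of 15 = 1111)
  bit 0 = 1: r = r^2 * 6 mod 37 = 1^2 * 6 = 1*6 = 6
  bit 1 = 1: r = r^2 * 6 mod 37 = 6^2 * 6 = 36*6 = 31
  bit 2 = 1: r = r^2 * 6 mod 37 = 31^2 * 6 = 36*6 = 31
  bit 3 = 1: r = r^2 * 6 mod 37 = 31^2 * 6 = 36*6 = 31
  -> s = B^a = 31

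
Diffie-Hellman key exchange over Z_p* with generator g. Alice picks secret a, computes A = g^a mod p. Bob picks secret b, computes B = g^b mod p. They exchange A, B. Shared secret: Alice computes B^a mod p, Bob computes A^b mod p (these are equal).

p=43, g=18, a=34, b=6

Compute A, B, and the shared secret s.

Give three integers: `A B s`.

A = 18^34 mod 43  (bits of 34 = 100010)
  bit 0 = 1: r = r^2 * 18 mod 43 = 1^2 * 18 = 1*18 = 18
  bit 1 = 0: r = r^2 mod 43 = 18^2 = 23
  bit 2 = 0: r = r^2 mod 43 = 23^2 = 13
  bit 3 = 0: r = r^2 mod 43 = 13^2 = 40
  bit 4 = 1: r = r^2 * 18 mod 43 = 40^2 * 18 = 9*18 = 33
  bit 5 = 0: r = r^2 mod 43 = 33^2 = 14
  -> A = 14
B = 18^6 mod 43  (bits of 6 = 110)
  bit 0 = 1: r = r^2 * 18 mod 43 = 1^2 * 18 = 1*18 = 18
  bit 1 = 1: r = r^2 * 18 mod 43 = 18^2 * 18 = 23*18 = 27
  bit 2 = 0: r = r^2 mod 43 = 27^2 = 41
  -> B = 41
s = B^a = 41^34 mod 43  (bits of 34 = 100010)
  bit 0 = 1: r = r^2 * 41 mod 43 = 1^2 * 41 = 1*41 = 41
  bit 1 = 0: r = r^2 mod 43 = 41^2 = 4
  bit 2 = 0: r = r^2 mod 43 = 4^2 = 16
  bit 3 = 0: r = r^2 mod 43 = 16^2 = 41
  bit 4 = 1: r = r^2 * 41 mod 43 = 41^2 * 41 = 4*41 = 35
  bit 5 = 0: r = r^2 mod 43 = 35^2 = 21
  -> s = B^a = 21

Answer: 14 41 21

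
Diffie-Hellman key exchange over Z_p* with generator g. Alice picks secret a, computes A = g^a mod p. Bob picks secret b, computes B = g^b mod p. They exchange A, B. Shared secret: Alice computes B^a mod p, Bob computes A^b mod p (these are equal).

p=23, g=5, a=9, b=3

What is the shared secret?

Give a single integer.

Answer: 20

Derivation:
A = 5^9 mod 23  (bits of 9 = 1001)
  bit 0 = 1: r = r^2 * 5 mod 23 = 1^2 * 5 = 1*5 = 5
  bit 1 = 0: r = r^2 mod 23 = 5^2 = 2
  bit 2 = 0: r = r^2 mod 23 = 2^2 = 4
  bit 3 = 1: r = r^2 * 5 mod 23 = 4^2 * 5 = 16*5 = 11
  -> A = 11
B = 5^3 mod 23  (bits of 3 = 11)
  bit 0 = 1: r = r^2 * 5 mod 23 = 1^2 * 5 = 1*5 = 5
  bit 1 = 1: r = r^2 * 5 mod 23 = 5^2 * 5 = 2*5 = 10
  -> B = 10
s = B^a = 10^9 mod 23  (bits of 9 = 1001)
  bit 0 = 1: r = r^2 * 10 mod 23 = 1^2 * 10 = 1*10 = 10
  bit 1 = 0: r = r^2 mod 23 = 10^2 = 8
  bit 2 = 0: r = r^2 mod 23 = 8^2 = 18
  bit 3 = 1: r = r^2 * 10 mod 23 = 18^2 * 10 = 2*10 = 20
  -> s = B^a = 20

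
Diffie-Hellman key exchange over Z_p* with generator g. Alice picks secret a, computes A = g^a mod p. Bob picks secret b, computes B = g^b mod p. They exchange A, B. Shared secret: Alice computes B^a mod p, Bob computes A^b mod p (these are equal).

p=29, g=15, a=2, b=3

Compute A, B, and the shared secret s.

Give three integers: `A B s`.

Answer: 22 11 5

Derivation:
A = 15^2 mod 29  (bits of 2 = 10)
  bit 0 = 1: r = r^2 * 15 mod 29 = 1^2 * 15 = 1*15 = 15
  bit 1 = 0: r = r^2 mod 29 = 15^2 = 22
  -> A = 22
B = 15^3 mod 29  (bits of 3 = 11)
  bit 0 = 1: r = r^2 * 15 mod 29 = 1^2 * 15 = 1*15 = 15
  bit 1 = 1: r = r^2 * 15 mod 29 = 15^2 * 15 = 22*15 = 11
  -> B = 11
s = B^a = 11^2 mod 29  (bits of 2 = 10)
  bit 0 = 1: r = r^2 * 11 mod 29 = 1^2 * 11 = 1*11 = 11
  bit 1 = 0: r = r^2 mod 29 = 11^2 = 5
  -> s = B^a = 5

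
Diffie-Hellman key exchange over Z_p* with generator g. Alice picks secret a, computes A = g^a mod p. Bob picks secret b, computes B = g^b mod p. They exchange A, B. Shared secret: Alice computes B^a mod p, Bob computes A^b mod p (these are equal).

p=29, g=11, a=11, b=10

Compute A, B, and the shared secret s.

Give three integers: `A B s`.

Answer: 10 22 6

Derivation:
A = 11^11 mod 29  (bits of 11 = 1011)
  bit 0 = 1: r = r^2 * 11 mod 29 = 1^2 * 11 = 1*11 = 11
  bit 1 = 0: r = r^2 mod 29 = 11^2 = 5
  bit 2 = 1: r = r^2 * 11 mod 29 = 5^2 * 11 = 25*11 = 14
  bit 3 = 1: r = r^2 * 11 mod 29 = 14^2 * 11 = 22*11 = 10
  -> A = 10
B = 11^10 mod 29  (bits of 10 = 1010)
  bit 0 = 1: r = r^2 * 11 mod 29 = 1^2 * 11 = 1*11 = 11
  bit 1 = 0: r = r^2 mod 29 = 11^2 = 5
  bit 2 = 1: r = r^2 * 11 mod 29 = 5^2 * 11 = 25*11 = 14
  bit 3 = 0: r = r^2 mod 29 = 14^2 = 22
  -> B = 22
s = B^a = 22^11 mod 29  (bits of 11 = 1011)
  bit 0 = 1: r = r^2 * 22 mod 29 = 1^2 * 22 = 1*22 = 22
  bit 1 = 0: r = r^2 mod 29 = 22^2 = 20
  bit 2 = 1: r = r^2 * 22 mod 29 = 20^2 * 22 = 23*22 = 13
  bit 3 = 1: r = r^2 * 22 mod 29 = 13^2 * 22 = 24*22 = 6
  -> s = B^a = 6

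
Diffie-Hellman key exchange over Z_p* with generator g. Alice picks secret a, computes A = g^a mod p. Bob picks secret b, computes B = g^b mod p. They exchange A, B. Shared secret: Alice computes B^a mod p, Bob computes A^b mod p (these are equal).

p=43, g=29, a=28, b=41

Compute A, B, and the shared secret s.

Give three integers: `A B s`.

Answer: 36 3 6

Derivation:
A = 29^28 mod 43  (bits of 28 = 11100)
  bit 0 = 1: r = r^2 * 29 mod 43 = 1^2 * 29 = 1*29 = 29
  bit 1 = 1: r = r^2 * 29 mod 43 = 29^2 * 29 = 24*29 = 8
  bit 2 = 1: r = r^2 * 29 mod 43 = 8^2 * 29 = 21*29 = 7
  bit 3 = 0: r = r^2 mod 43 = 7^2 = 6
  bit 4 = 0: r = r^2 mod 43 = 6^2 = 36
  -> A = 36
B = 29^41 mod 43  (bits of 41 = 101001)
  bit 0 = 1: r = r^2 * 29 mod 43 = 1^2 * 29 = 1*29 = 29
  bit 1 = 0: r = r^2 mod 43 = 29^2 = 24
  bit 2 = 1: r = r^2 * 29 mod 43 = 24^2 * 29 = 17*29 = 20
  bit 3 = 0: r = r^2 mod 43 = 20^2 = 13
  bit 4 = 0: r = r^2 mod 43 = 13^2 = 40
  bit 5 = 1: r = r^2 * 29 mod 43 = 40^2 * 29 = 9*29 = 3
  -> B = 3
s = B^a = 3^28 mod 43  (bits of 28 = 11100)
  bit 0 = 1: r = r^2 * 3 mod 43 = 1^2 * 3 = 1*3 = 3
  bit 1 = 1: r = r^2 * 3 mod 43 = 3^2 * 3 = 9*3 = 27
  bit 2 = 1: r = r^2 * 3 mod 43 = 27^2 * 3 = 41*3 = 37
  bit 3 = 0: r = r^2 mod 43 = 37^2 = 36
  bit 4 = 0: r = r^2 mod 43 = 36^2 = 6
  -> s = B^a = 6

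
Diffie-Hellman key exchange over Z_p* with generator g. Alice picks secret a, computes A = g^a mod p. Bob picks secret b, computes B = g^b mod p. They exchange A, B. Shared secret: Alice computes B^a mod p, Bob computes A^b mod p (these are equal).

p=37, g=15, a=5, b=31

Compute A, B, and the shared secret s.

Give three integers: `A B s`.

A = 15^5 mod 37  (bits of 5 = 101)
  bit 0 = 1: r = r^2 * 15 mod 37 = 1^2 * 15 = 1*15 = 15
  bit 1 = 0: r = r^2 mod 37 = 15^2 = 3
  bit 2 = 1: r = r^2 * 15 mod 37 = 3^2 * 15 = 9*15 = 24
  -> A = 24
B = 15^31 mod 37  (bits of 31 = 11111)
  bit 0 = 1: r = r^2 * 15 mod 37 = 1^2 * 15 = 1*15 = 15
  bit 1 = 1: r = r^2 * 15 mod 37 = 15^2 * 15 = 3*15 = 8
  bit 2 = 1: r = r^2 * 15 mod 37 = 8^2 * 15 = 27*15 = 35
  bit 3 = 1: r = r^2 * 15 mod 37 = 35^2 * 15 = 4*15 = 23
  bit 4 = 1: r = r^2 * 15 mod 37 = 23^2 * 15 = 11*15 = 17
  -> B = 17
s = B^a = 17^5 mod 37  (bits of 5 = 101)
  bit 0 = 1: r = r^2 * 17 mod 37 = 1^2 * 17 = 1*17 = 17
  bit 1 = 0: r = r^2 mod 37 = 17^2 = 30
  bit 2 = 1: r = r^2 * 17 mod 37 = 30^2 * 17 = 12*17 = 19
  -> s = B^a = 19

Answer: 24 17 19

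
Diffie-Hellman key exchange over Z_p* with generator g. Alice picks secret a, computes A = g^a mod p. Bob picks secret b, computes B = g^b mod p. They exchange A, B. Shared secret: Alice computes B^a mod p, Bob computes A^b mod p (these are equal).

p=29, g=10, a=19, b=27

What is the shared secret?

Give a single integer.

A = 10^19 mod 29  (bits of 19 = 10011)
  bit 0 = 1: r = r^2 * 10 mod 29 = 1^2 * 10 = 1*10 = 10
  bit 1 = 0: r = r^2 mod 29 = 10^2 = 13
  bit 2 = 0: r = r^2 mod 29 = 13^2 = 24
  bit 3 = 1: r = r^2 * 10 mod 29 = 24^2 * 10 = 25*10 = 18
  bit 4 = 1: r = r^2 * 10 mod 29 = 18^2 * 10 = 5*10 = 21
  -> A = 21
B = 10^27 mod 29  (bits of 27 = 11011)
  bit 0 = 1: r = r^2 * 10 mod 29 = 1^2 * 10 = 1*10 = 10
  bit 1 = 1: r = r^2 * 10 mod 29 = 10^2 * 10 = 13*10 = 14
  bit 2 = 0: r = r^2 mod 29 = 14^2 = 22
  bit 3 = 1: r = r^2 * 10 mod 29 = 22^2 * 10 = 20*10 = 26
  bit 4 = 1: r = r^2 * 10 mod 29 = 26^2 * 10 = 9*10 = 3
  -> B = 3
s = B^a = 3^19 mod 29  (bits of 19 = 10011)
  bit 0 = 1: r = r^2 * 3 mod 29 = 1^2 * 3 = 1*3 = 3
  bit 1 = 0: r = r^2 mod 29 = 3^2 = 9
  bit 2 = 0: r = r^2 mod 29 = 9^2 = 23
  bit 3 = 1: r = r^2 * 3 mod 29 = 23^2 * 3 = 7*3 = 21
  bit 4 = 1: r = r^2 * 3 mod 29 = 21^2 * 3 = 6*3 = 18
  -> s = B^a = 18

Answer: 18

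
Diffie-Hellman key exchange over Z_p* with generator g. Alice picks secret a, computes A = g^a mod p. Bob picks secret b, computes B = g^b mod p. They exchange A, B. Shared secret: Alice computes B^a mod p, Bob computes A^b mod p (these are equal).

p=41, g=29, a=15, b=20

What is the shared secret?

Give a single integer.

A = 29^15 mod 41  (bits of 15 = 1111)
  bit 0 = 1: r = r^2 * 29 mod 41 = 1^2 * 29 = 1*29 = 29
  bit 1 = 1: r = r^2 * 29 mod 41 = 29^2 * 29 = 21*29 = 35
  bit 2 = 1: r = r^2 * 29 mod 41 = 35^2 * 29 = 36*29 = 19
  bit 3 = 1: r = r^2 * 29 mod 41 = 19^2 * 29 = 33*29 = 14
  -> A = 14
B = 29^20 mod 41  (bits of 20 = 10100)
  bit 0 = 1: r = r^2 * 29 mod 41 = 1^2 * 29 = 1*29 = 29
  bit 1 = 0: r = r^2 mod 41 = 29^2 = 21
  bit 2 = 1: r = r^2 * 29 mod 41 = 21^2 * 29 = 31*29 = 38
  bit 3 = 0: r = r^2 mod 41 = 38^2 = 9
  bit 4 = 0: r = r^2 mod 41 = 9^2 = 40
  -> B = 40
s = B^a = 40^15 mod 41  (bits of 15 = 1111)
  bit 0 = 1: r = r^2 * 40 mod 41 = 1^2 * 40 = 1*40 = 40
  bit 1 = 1: r = r^2 * 40 mod 41 = 40^2 * 40 = 1*40 = 40
  bit 2 = 1: r = r^2 * 40 mod 41 = 40^2 * 40 = 1*40 = 40
  bit 3 = 1: r = r^2 * 40 mod 41 = 40^2 * 40 = 1*40 = 40
  -> s = B^a = 40

Answer: 40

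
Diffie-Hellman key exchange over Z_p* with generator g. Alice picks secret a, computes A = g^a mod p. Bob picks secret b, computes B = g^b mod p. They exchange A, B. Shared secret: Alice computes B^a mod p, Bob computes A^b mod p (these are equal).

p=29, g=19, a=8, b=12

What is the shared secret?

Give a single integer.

Answer: 20

Derivation:
A = 19^8 mod 29  (bits of 8 = 1000)
  bit 0 = 1: r = r^2 * 19 mod 29 = 1^2 * 19 = 1*19 = 19
  bit 1 = 0: r = r^2 mod 29 = 19^2 = 13
  bit 2 = 0: r = r^2 mod 29 = 13^2 = 24
  bit 3 = 0: r = r^2 mod 29 = 24^2 = 25
  -> A = 25
B = 19^12 mod 29  (bits of 12 = 1100)
  bit 0 = 1: r = r^2 * 19 mod 29 = 1^2 * 19 = 1*19 = 19
  bit 1 = 1: r = r^2 * 19 mod 29 = 19^2 * 19 = 13*19 = 15
  bit 2 = 0: r = r^2 mod 29 = 15^2 = 22
  bit 3 = 0: r = r^2 mod 29 = 22^2 = 20
  -> B = 20
s = B^a = 20^8 mod 29  (bits of 8 = 1000)
  bit 0 = 1: r = r^2 * 20 mod 29 = 1^2 * 20 = 1*20 = 20
  bit 1 = 0: r = r^2 mod 29 = 20^2 = 23
  bit 2 = 0: r = r^2 mod 29 = 23^2 = 7
  bit 3 = 0: r = r^2 mod 29 = 7^2 = 20
  -> s = B^a = 20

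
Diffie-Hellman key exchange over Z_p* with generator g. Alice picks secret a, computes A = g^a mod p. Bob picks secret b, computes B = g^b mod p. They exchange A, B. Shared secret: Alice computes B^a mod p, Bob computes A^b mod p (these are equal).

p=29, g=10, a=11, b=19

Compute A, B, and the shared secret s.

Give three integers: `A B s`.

A = 10^11 mod 29  (bits of 11 = 1011)
  bit 0 = 1: r = r^2 * 10 mod 29 = 1^2 * 10 = 1*10 = 10
  bit 1 = 0: r = r^2 mod 29 = 10^2 = 13
  bit 2 = 1: r = r^2 * 10 mod 29 = 13^2 * 10 = 24*10 = 8
  bit 3 = 1: r = r^2 * 10 mod 29 = 8^2 * 10 = 6*10 = 2
  -> A = 2
B = 10^19 mod 29  (bits of 19 = 10011)
  bit 0 = 1: r = r^2 * 10 mod 29 = 1^2 * 10 = 1*10 = 10
  bit 1 = 0: r = r^2 mod 29 = 10^2 = 13
  bit 2 = 0: r = r^2 mod 29 = 13^2 = 24
  bit 3 = 1: r = r^2 * 10 mod 29 = 24^2 * 10 = 25*10 = 18
  bit 4 = 1: r = r^2 * 10 mod 29 = 18^2 * 10 = 5*10 = 21
  -> B = 21
s = B^a = 21^11 mod 29  (bits of 11 = 1011)
  bit 0 = 1: r = r^2 * 21 mod 29 = 1^2 * 21 = 1*21 = 21
  bit 1 = 0: r = r^2 mod 29 = 21^2 = 6
  bit 2 = 1: r = r^2 * 21 mod 29 = 6^2 * 21 = 7*21 = 2
  bit 3 = 1: r = r^2 * 21 mod 29 = 2^2 * 21 = 4*21 = 26
  -> s = B^a = 26

Answer: 2 21 26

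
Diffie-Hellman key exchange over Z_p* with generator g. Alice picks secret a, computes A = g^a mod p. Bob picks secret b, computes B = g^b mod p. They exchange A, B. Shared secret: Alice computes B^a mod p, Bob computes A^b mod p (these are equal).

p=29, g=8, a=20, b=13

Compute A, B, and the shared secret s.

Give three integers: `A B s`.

A = 8^20 mod 29  (bits of 20 = 10100)
  bit 0 = 1: r = r^2 * 8 mod 29 = 1^2 * 8 = 1*8 = 8
  bit 1 = 0: r = r^2 mod 29 = 8^2 = 6
  bit 2 = 1: r = r^2 * 8 mod 29 = 6^2 * 8 = 7*8 = 27
  bit 3 = 0: r = r^2 mod 29 = 27^2 = 4
  bit 4 = 0: r = r^2 mod 29 = 4^2 = 16
  -> A = 16
B = 8^13 mod 29  (bits of 13 = 1101)
  bit 0 = 1: r = r^2 * 8 mod 29 = 1^2 * 8 = 1*8 = 8
  bit 1 = 1: r = r^2 * 8 mod 29 = 8^2 * 8 = 6*8 = 19
  bit 2 = 0: r = r^2 mod 29 = 19^2 = 13
  bit 3 = 1: r = r^2 * 8 mod 29 = 13^2 * 8 = 24*8 = 18
  -> B = 18
s = B^a = 18^20 mod 29  (bits of 20 = 10100)
  bit 0 = 1: r = r^2 * 18 mod 29 = 1^2 * 18 = 1*18 = 18
  bit 1 = 0: r = r^2 mod 29 = 18^2 = 5
  bit 2 = 1: r = r^2 * 18 mod 29 = 5^2 * 18 = 25*18 = 15
  bit 3 = 0: r = r^2 mod 29 = 15^2 = 22
  bit 4 = 0: r = r^2 mod 29 = 22^2 = 20
  -> s = B^a = 20

Answer: 16 18 20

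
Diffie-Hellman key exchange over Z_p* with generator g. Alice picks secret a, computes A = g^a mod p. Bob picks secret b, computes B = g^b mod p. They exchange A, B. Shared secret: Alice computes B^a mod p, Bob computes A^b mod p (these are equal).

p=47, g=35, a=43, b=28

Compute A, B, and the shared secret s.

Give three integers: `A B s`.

Answer: 30 14 34

Derivation:
A = 35^43 mod 47  (bits of 43 = 101011)
  bit 0 = 1: r = r^2 * 35 mod 47 = 1^2 * 35 = 1*35 = 35
  bit 1 = 0: r = r^2 mod 47 = 35^2 = 3
  bit 2 = 1: r = r^2 * 35 mod 47 = 3^2 * 35 = 9*35 = 33
  bit 3 = 0: r = r^2 mod 47 = 33^2 = 8
  bit 4 = 1: r = r^2 * 35 mod 47 = 8^2 * 35 = 17*35 = 31
  bit 5 = 1: r = r^2 * 35 mod 47 = 31^2 * 35 = 21*35 = 30
  -> A = 30
B = 35^28 mod 47  (bits of 28 = 11100)
  bit 0 = 1: r = r^2 * 35 mod 47 = 1^2 * 35 = 1*35 = 35
  bit 1 = 1: r = r^2 * 35 mod 47 = 35^2 * 35 = 3*35 = 11
  bit 2 = 1: r = r^2 * 35 mod 47 = 11^2 * 35 = 27*35 = 5
  bit 3 = 0: r = r^2 mod 47 = 5^2 = 25
  bit 4 = 0: r = r^2 mod 47 = 25^2 = 14
  -> B = 14
s = B^a = 14^43 mod 47  (bits of 43 = 101011)
  bit 0 = 1: r = r^2 * 14 mod 47 = 1^2 * 14 = 1*14 = 14
  bit 1 = 0: r = r^2 mod 47 = 14^2 = 8
  bit 2 = 1: r = r^2 * 14 mod 47 = 8^2 * 14 = 17*14 = 3
  bit 3 = 0: r = r^2 mod 47 = 3^2 = 9
  bit 4 = 1: r = r^2 * 14 mod 47 = 9^2 * 14 = 34*14 = 6
  bit 5 = 1: r = r^2 * 14 mod 47 = 6^2 * 14 = 36*14 = 34
  -> s = B^a = 34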